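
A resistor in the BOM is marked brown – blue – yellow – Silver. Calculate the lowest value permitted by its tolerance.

Brown → 1 (first significant figure)
Blue → 6 (second significant figure)
Yellow → ×10^4 multiplier
Silver → ±10% tolerance
16 × 10000 = 160000 Ω
Lowest = 160000 × (1 − 10/100) = 144000 Ω.

144000 Ω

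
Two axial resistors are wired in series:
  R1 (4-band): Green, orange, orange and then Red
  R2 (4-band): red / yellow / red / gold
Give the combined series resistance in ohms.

R1: green, orange → 53; orange ×10^3 → 53000 Ω.
R2: red, yellow → 24; red ×10^2 → 2400 Ω.
Series: 53000 + 2400 = 55400 Ω.

55400 Ω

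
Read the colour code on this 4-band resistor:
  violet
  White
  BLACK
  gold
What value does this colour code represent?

79 Ω

Violet → 7 (first significant figure)
White → 9 (second significant figure)
Black → ×1 multiplier
79 × 1 = 79 Ω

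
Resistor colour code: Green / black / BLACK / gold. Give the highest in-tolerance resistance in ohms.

52.5 Ω

Green → 5 (first significant figure)
Black → 0 (second significant figure)
Black → ×1 multiplier
Gold → ±5% tolerance
50 × 1 = 50 Ω
Highest = 50 × (1 + 5/100) = 52.5 Ω.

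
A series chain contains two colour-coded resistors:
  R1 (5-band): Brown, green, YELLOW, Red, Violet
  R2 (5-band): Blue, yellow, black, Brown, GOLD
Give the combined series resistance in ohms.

R1: brown, green, yellow → 154; red ×10^2 → 15400 Ω.
R2: blue, yellow, black → 640; brown ×10 → 6400 Ω.
Series: 15400 + 6400 = 21800 Ω.

21800 Ω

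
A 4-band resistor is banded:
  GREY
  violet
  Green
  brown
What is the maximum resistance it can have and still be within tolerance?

8787000 Ω

Grey → 8 (first significant figure)
Violet → 7 (second significant figure)
Green → ×10^5 multiplier
Brown → ±1% tolerance
87 × 100000 = 8700000 Ω
Maximum = 8700000 × (1 + 1/100) = 8787000 Ω.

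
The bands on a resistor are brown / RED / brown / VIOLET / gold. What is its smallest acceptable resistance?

1149500000 Ω

Brown → 1 (first significant figure)
Red → 2 (second significant figure)
Brown → 1 (third significant figure)
Violet → ×10^7 multiplier
Gold → ±5% tolerance
121 × 10000000 = 1210000000 Ω
Smallest = 1210000000 × (1 − 5/100) = 1149500000 Ω.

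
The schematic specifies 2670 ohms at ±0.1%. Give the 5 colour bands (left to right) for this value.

red, blue, violet, brown, violet

2670 Ω = 267 × 10^1.
2 → red
6 → blue
7 → violet
Multiplier 10^1 → brown.
±0.1% tolerance → violet.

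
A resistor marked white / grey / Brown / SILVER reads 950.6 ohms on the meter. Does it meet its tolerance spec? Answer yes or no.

White → 9 (first significant figure)
Grey → 8 (second significant figure)
Brown → ×10 multiplier
Silver → ±10% tolerance
98 × 10 = 980 Ω
Allowed range: 882 Ω to 1078 Ω.
950.6 ohms lies inside that range.

yes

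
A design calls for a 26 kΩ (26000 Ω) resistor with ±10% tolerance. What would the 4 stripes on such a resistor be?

26000 Ω = 26 × 10^3.
2 → red
6 → blue
Multiplier 10^3 → orange.
±10% tolerance → silver.

red, blue, orange, silver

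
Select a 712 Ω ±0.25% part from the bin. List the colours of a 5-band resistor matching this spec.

violet, brown, red, black, blue

712 Ω = 712 × 10^0.
7 → violet
1 → brown
2 → red
Multiplier 10^0 → black.
±0.25% tolerance → blue.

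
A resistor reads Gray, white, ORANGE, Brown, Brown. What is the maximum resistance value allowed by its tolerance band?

Grey → 8 (first significant figure)
White → 9 (second significant figure)
Orange → 3 (third significant figure)
Brown → ×10 multiplier
Brown → ±1% tolerance
893 × 10 = 8930 Ω
Maximum = 8930 × (1 + 1/100) = 9019.3 Ω.

9019.3 Ω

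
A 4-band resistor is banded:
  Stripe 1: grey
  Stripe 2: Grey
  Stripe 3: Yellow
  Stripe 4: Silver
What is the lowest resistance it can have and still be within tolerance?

792000 Ω

Grey → 8 (first significant figure)
Grey → 8 (second significant figure)
Yellow → ×10^4 multiplier
Silver → ±10% tolerance
88 × 10000 = 880000 Ω
Lowest = 880000 × (1 − 10/100) = 792000 Ω.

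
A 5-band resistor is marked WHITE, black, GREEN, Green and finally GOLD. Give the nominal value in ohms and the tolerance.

White → 9 (first significant figure)
Black → 0 (second significant figure)
Green → 5 (third significant figure)
Green → ×10^5 multiplier
Gold → ±5% tolerance
905 × 100000 = 90500000 Ω

90500000 Ω ±5%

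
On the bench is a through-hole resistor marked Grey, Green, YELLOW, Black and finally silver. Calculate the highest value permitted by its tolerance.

Grey → 8 (first significant figure)
Green → 5 (second significant figure)
Yellow → 4 (third significant figure)
Black → ×1 multiplier
Silver → ±10% tolerance
854 × 1 = 854 Ω
Highest = 854 × (1 + 10/100) = 939.4 Ω.

939.4 Ω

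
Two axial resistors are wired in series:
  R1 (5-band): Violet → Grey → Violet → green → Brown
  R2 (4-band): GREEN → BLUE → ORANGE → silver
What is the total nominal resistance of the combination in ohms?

78756000 Ω

R1: violet, grey, violet → 787; green ×10^5 → 78700000 Ω.
R2: green, blue → 56; orange ×10^3 → 56000 Ω.
Series: 78700000 + 56000 = 78756000 Ω.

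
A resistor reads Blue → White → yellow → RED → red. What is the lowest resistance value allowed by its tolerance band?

68012 Ω

Blue → 6 (first significant figure)
White → 9 (second significant figure)
Yellow → 4 (third significant figure)
Red → ×10^2 multiplier
Red → ±2% tolerance
694 × 100 = 69400 Ω
Lowest = 69400 × (1 − 2/100) = 68012 Ω.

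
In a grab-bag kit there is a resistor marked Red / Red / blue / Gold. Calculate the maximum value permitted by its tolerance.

Red → 2 (first significant figure)
Red → 2 (second significant figure)
Blue → ×10^6 multiplier
Gold → ±5% tolerance
22 × 1000000 = 22000000 Ω
Maximum = 22000000 × (1 + 5/100) = 23100000 Ω.

23100000 Ω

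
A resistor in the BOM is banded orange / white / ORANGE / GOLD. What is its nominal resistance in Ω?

Orange → 3 (first significant figure)
White → 9 (second significant figure)
Orange → ×10^3 multiplier
39 × 1000 = 39000 Ω

39000 Ω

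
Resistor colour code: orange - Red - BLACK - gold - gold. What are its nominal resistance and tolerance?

Orange → 3 (first significant figure)
Red → 2 (second significant figure)
Black → 0 (third significant figure)
Gold → ×0.1 multiplier
Gold → ±5% tolerance
320 × 0.1 = 32 Ω

32 Ω ±5%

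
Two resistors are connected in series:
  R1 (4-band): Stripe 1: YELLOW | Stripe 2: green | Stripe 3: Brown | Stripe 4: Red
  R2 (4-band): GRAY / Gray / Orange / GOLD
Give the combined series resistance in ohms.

88450 Ω

R1: yellow, green → 45; brown ×10 → 450 Ω.
R2: grey, grey → 88; orange ×10^3 → 88000 Ω.
Series: 450 + 88000 = 88450 Ω.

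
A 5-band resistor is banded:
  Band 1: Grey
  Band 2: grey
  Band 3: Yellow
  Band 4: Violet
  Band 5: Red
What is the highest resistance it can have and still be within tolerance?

Grey → 8 (first significant figure)
Grey → 8 (second significant figure)
Yellow → 4 (third significant figure)
Violet → ×10^7 multiplier
Red → ±2% tolerance
884 × 10000000 = 8840000000 Ω
Highest = 8840000000 × (1 + 2/100) = 9016800000 Ω.

9016800000 Ω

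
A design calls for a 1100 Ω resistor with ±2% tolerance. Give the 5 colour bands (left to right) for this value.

1100 Ω = 110 × 10^1.
1 → brown
1 → brown
0 → black
Multiplier 10^1 → brown.
±2% tolerance → red.

brown, brown, black, brown, red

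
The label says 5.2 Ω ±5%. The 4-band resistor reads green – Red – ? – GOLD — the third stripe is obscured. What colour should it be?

gold

5.2 Ω = 52 × 10^-1.
The third band is the multiplier, 10^-1, which is gold.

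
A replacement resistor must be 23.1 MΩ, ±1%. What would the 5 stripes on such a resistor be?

red, orange, brown, green, brown

23100000 Ω = 231 × 10^5.
2 → red
3 → orange
1 → brown
Multiplier 10^5 → green.
±1% tolerance → brown.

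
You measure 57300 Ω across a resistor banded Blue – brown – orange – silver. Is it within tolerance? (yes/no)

Blue → 6 (first significant figure)
Brown → 1 (second significant figure)
Orange → ×10^3 multiplier
Silver → ±10% tolerance
61 × 1000 = 61000 Ω
Allowed range: 54900 Ω to 67100 Ω.
57300 Ω lies inside that range.

yes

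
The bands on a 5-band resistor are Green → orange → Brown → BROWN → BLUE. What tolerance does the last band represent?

The last band, blue, is the tolerance band.
Blue corresponds to ±0.25%.

±0.25%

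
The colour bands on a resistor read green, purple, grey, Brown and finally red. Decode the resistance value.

Green → 5 (first significant figure)
Violet → 7 (second significant figure)
Grey → 8 (third significant figure)
Brown → ×10 multiplier
578 × 10 = 5780 Ω

5780 Ω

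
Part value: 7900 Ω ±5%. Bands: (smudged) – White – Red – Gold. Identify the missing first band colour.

violet

7900 Ω = 79 × 10^2.
The first band gives digit 7 of the significand, and 7 is violet.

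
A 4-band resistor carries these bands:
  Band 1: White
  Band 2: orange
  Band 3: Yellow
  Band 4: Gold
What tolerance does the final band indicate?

The last band, gold, is the tolerance band.
Gold corresponds to ±5%.

±5%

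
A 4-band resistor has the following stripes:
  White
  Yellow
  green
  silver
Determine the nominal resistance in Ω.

White → 9 (first significant figure)
Yellow → 4 (second significant figure)
Green → ×10^5 multiplier
94 × 100000 = 9400000 Ω

9400000 Ω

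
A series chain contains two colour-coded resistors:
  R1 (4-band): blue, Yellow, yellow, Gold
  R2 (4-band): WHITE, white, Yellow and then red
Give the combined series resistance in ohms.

R1: blue, yellow → 64; yellow ×10^4 → 640000 Ω.
R2: white, white → 99; yellow ×10^4 → 990000 Ω.
Series: 640000 + 990000 = 1630000 Ω.

1630000 Ω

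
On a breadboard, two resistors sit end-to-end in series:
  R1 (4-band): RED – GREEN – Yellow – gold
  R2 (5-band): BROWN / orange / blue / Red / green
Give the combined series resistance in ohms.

263600 Ω

R1: red, green → 25; yellow ×10^4 → 250000 Ω.
R2: brown, orange, blue → 136; red ×10^2 → 13600 Ω.
Series: 250000 + 13600 = 263600 Ω.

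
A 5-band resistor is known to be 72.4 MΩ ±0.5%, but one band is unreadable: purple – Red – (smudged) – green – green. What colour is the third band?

72400000 Ω = 724 × 10^5.
The third band gives digit 4 of the significand, and 4 is yellow.

yellow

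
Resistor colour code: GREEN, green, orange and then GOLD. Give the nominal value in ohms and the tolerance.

Green → 5 (first significant figure)
Green → 5 (second significant figure)
Orange → ×10^3 multiplier
Gold → ±5% tolerance
55 × 1000 = 55000 Ω

55000 Ω ±5%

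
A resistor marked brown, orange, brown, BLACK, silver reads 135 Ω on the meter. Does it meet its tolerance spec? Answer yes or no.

yes

Brown → 1 (first significant figure)
Orange → 3 (second significant figure)
Brown → 1 (third significant figure)
Black → ×1 multiplier
Silver → ±10% tolerance
131 × 1 = 131 Ω
Allowed range: 117.9 Ω to 144.1 Ω.
135 Ω lies inside that range.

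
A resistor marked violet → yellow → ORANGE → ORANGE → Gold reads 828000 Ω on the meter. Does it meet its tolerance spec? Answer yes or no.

Violet → 7 (first significant figure)
Yellow → 4 (second significant figure)
Orange → 3 (third significant figure)
Orange → ×10^3 multiplier
Gold → ±5% tolerance
743 × 1000 = 743000 Ω
Allowed range: 705850 Ω to 780150 Ω.
828000 Ω lies outside that range.

no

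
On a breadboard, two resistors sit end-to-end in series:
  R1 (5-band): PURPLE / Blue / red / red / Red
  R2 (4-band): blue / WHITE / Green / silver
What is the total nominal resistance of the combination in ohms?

6976200 Ω

R1: violet, blue, red → 762; red ×10^2 → 76200 Ω.
R2: blue, white → 69; green ×10^5 → 6900000 Ω.
Series: 76200 + 6900000 = 6976200 Ω.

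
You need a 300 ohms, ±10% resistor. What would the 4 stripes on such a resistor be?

orange, black, brown, silver

300 Ω = 30 × 10^1.
3 → orange
0 → black
Multiplier 10^1 → brown.
±10% tolerance → silver.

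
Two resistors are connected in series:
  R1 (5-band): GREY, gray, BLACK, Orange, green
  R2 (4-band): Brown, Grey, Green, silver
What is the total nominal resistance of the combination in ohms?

R1: grey, grey, black → 880; orange ×10^3 → 880000 Ω.
R2: brown, grey → 18; green ×10^5 → 1800000 Ω.
Series: 880000 + 1800000 = 2680000 Ω.

2680000 Ω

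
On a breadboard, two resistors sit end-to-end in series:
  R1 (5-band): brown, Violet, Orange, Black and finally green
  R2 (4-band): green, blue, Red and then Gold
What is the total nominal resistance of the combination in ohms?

5773 Ω

R1: brown, violet, orange → 173; black ×1 → 173 Ω.
R2: green, blue → 56; red ×10^2 → 5600 Ω.
Series: 173 + 5600 = 5773 Ω.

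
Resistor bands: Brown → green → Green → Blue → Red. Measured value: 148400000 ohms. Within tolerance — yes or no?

Brown → 1 (first significant figure)
Green → 5 (second significant figure)
Green → 5 (third significant figure)
Blue → ×10^6 multiplier
Red → ±2% tolerance
155 × 1000000 = 155000000 Ω
Allowed range: 151900000 Ω to 158100000 Ω.
148400000 ohms lies outside that range.

no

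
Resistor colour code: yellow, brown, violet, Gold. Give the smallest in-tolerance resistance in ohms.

389500000 Ω

Yellow → 4 (first significant figure)
Brown → 1 (second significant figure)
Violet → ×10^7 multiplier
Gold → ±5% tolerance
41 × 10000000 = 410000000 Ω
Smallest = 410000000 × (1 − 5/100) = 389500000 Ω.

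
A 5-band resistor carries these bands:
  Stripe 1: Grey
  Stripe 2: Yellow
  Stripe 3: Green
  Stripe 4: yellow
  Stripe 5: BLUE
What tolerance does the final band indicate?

±0.25%

The last band, blue, is the tolerance band.
Blue corresponds to ±0.25%.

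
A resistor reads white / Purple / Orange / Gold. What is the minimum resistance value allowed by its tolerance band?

White → 9 (first significant figure)
Violet → 7 (second significant figure)
Orange → ×10^3 multiplier
Gold → ±5% tolerance
97 × 1000 = 97000 Ω
Minimum = 97000 × (1 − 5/100) = 92150 Ω.

92150 Ω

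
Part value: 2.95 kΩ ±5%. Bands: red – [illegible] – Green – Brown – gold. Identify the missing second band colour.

2950 Ω = 295 × 10^1.
The second band gives digit 9 of the significand, and 9 is white.

white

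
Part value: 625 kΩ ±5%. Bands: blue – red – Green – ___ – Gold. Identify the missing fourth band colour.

orange

625000 Ω = 625 × 10^3.
The fourth band is the multiplier, 10^3, which is orange.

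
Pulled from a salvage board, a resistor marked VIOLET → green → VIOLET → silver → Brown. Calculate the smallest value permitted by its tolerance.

Violet → 7 (first significant figure)
Green → 5 (second significant figure)
Violet → 7 (third significant figure)
Silver → ×0.01 multiplier
Brown → ±1% tolerance
757 × 0.01 = 7.57 Ω
Smallest = 7.57 × (1 − 1/100) = 7.4943 Ω.

7.4943 Ω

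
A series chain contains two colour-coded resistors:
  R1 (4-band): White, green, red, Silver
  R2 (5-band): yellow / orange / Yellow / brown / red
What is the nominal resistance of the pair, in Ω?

13840 Ω

R1: white, green → 95; red ×10^2 → 9500 Ω.
R2: yellow, orange, yellow → 434; brown ×10 → 4340 Ω.
Series: 9500 + 4340 = 13840 Ω.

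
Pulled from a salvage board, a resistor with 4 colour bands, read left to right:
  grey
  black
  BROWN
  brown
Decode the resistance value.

Grey → 8 (first significant figure)
Black → 0 (second significant figure)
Brown → ×10 multiplier
80 × 10 = 800 Ω

800 Ω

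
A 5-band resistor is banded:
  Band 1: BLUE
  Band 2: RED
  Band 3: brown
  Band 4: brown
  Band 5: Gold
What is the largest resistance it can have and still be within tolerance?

Blue → 6 (first significant figure)
Red → 2 (second significant figure)
Brown → 1 (third significant figure)
Brown → ×10 multiplier
Gold → ±5% tolerance
621 × 10 = 6210 Ω
Largest = 6210 × (1 + 5/100) = 6520.5 Ω.

6520.5 Ω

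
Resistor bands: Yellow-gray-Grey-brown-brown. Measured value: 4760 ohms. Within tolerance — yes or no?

Yellow → 4 (first significant figure)
Grey → 8 (second significant figure)
Grey → 8 (third significant figure)
Brown → ×10 multiplier
Brown → ±1% tolerance
488 × 10 = 4880 Ω
Allowed range: 4831.2 Ω to 4928.8 Ω.
4760 ohms lies outside that range.

no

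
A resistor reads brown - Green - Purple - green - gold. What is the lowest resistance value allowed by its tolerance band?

14915000 Ω

Brown → 1 (first significant figure)
Green → 5 (second significant figure)
Violet → 7 (third significant figure)
Green → ×10^5 multiplier
Gold → ±5% tolerance
157 × 100000 = 15700000 Ω
Lowest = 15700000 × (1 − 5/100) = 14915000 Ω.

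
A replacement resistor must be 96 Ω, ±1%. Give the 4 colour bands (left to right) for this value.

white, blue, black, brown

96 Ω = 96 × 10^0.
9 → white
6 → blue
Multiplier 10^0 → black.
±1% tolerance → brown.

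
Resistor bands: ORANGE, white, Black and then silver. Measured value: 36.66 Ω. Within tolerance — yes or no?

Orange → 3 (first significant figure)
White → 9 (second significant figure)
Black → ×1 multiplier
Silver → ±10% tolerance
39 × 1 = 39 Ω
Allowed range: 35.1 Ω to 42.9 Ω.
36.66 Ω lies inside that range.

yes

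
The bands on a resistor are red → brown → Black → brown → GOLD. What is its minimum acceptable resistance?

Red → 2 (first significant figure)
Brown → 1 (second significant figure)
Black → 0 (third significant figure)
Brown → ×10 multiplier
Gold → ±5% tolerance
210 × 10 = 2100 Ω
Minimum = 2100 × (1 − 5/100) = 1995 Ω.

1995 Ω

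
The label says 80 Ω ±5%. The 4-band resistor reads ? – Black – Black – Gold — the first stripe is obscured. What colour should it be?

grey

80 Ω = 80 × 10^0.
The first band gives digit 8 of the significand, and 8 is grey.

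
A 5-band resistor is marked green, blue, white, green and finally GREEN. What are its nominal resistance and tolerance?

56900000 Ω ±0.5%

Green → 5 (first significant figure)
Blue → 6 (second significant figure)
White → 9 (third significant figure)
Green → ×10^5 multiplier
Green → ±0.5% tolerance
569 × 100000 = 56900000 Ω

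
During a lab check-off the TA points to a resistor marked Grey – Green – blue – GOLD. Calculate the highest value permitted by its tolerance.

Grey → 8 (first significant figure)
Green → 5 (second significant figure)
Blue → ×10^6 multiplier
Gold → ±5% tolerance
85 × 1000000 = 85000000 Ω
Highest = 85000000 × (1 + 5/100) = 89250000 Ω.

89250000 Ω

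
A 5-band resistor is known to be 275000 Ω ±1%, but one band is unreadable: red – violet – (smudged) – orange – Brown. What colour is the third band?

275000 Ω = 275 × 10^3.
The third band gives digit 5 of the significand, and 5 is green.

green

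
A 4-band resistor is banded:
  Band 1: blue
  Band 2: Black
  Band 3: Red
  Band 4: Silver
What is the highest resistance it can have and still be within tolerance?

6600 Ω

Blue → 6 (first significant figure)
Black → 0 (second significant figure)
Red → ×10^2 multiplier
Silver → ±10% tolerance
60 × 100 = 6000 Ω
Highest = 6000 × (1 + 10/100) = 6600 Ω.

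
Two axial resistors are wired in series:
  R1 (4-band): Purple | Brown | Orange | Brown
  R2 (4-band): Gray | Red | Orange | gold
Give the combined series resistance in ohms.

R1: violet, brown → 71; orange ×10^3 → 71000 Ω.
R2: grey, red → 82; orange ×10^3 → 82000 Ω.
Series: 71000 + 82000 = 153000 Ω.

153000 Ω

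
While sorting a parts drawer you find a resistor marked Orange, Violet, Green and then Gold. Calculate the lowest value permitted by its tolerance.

Orange → 3 (first significant figure)
Violet → 7 (second significant figure)
Green → ×10^5 multiplier
Gold → ±5% tolerance
37 × 100000 = 3700000 Ω
Lowest = 3700000 × (1 − 5/100) = 3515000 Ω.

3515000 Ω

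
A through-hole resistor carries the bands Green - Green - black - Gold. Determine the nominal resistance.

Green → 5 (first significant figure)
Green → 5 (second significant figure)
Black → ×1 multiplier
55 × 1 = 55 Ω

55 Ω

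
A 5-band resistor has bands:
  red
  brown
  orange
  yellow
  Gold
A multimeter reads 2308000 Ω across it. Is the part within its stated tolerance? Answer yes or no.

Red → 2 (first significant figure)
Brown → 1 (second significant figure)
Orange → 3 (third significant figure)
Yellow → ×10^4 multiplier
Gold → ±5% tolerance
213 × 10000 = 2130000 Ω
Allowed range: 2023500 Ω to 2236500 Ω.
2308000 Ω lies outside that range.

no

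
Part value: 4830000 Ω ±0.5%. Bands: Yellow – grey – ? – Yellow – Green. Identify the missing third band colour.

orange

4830000 Ω = 483 × 10^4.
The third band gives digit 3 of the significand, and 3 is orange.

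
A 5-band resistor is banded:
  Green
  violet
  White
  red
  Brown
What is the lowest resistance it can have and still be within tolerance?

57321 Ω

Green → 5 (first significant figure)
Violet → 7 (second significant figure)
White → 9 (third significant figure)
Red → ×10^2 multiplier
Brown → ±1% tolerance
579 × 100 = 57900 Ω
Lowest = 57900 × (1 − 1/100) = 57321 Ω.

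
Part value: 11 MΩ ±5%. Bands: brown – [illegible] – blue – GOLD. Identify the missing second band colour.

brown

11000000 Ω = 11 × 10^6.
The second band gives digit 1 of the significand, and 1 is brown.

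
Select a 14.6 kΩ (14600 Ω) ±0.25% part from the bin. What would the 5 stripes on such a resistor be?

brown, yellow, blue, red, blue

14600 Ω = 146 × 10^2.
1 → brown
4 → yellow
6 → blue
Multiplier 10^2 → red.
±0.25% tolerance → blue.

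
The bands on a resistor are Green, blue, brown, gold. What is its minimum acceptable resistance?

Green → 5 (first significant figure)
Blue → 6 (second significant figure)
Brown → ×10 multiplier
Gold → ±5% tolerance
56 × 10 = 560 Ω
Minimum = 560 × (1 − 5/100) = 532 Ω.

532 Ω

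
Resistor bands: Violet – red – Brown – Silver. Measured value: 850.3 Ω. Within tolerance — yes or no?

no

Violet → 7 (first significant figure)
Red → 2 (second significant figure)
Brown → ×10 multiplier
Silver → ±10% tolerance
72 × 10 = 720 Ω
Allowed range: 648 Ω to 792 Ω.
850.3 Ω lies outside that range.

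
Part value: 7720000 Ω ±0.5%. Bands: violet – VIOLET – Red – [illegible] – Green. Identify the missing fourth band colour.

yellow

7720000 Ω = 772 × 10^4.
The fourth band is the multiplier, 10^4, which is yellow.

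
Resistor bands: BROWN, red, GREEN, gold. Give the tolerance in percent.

±5%

The last band, gold, is the tolerance band.
Gold corresponds to ±5%.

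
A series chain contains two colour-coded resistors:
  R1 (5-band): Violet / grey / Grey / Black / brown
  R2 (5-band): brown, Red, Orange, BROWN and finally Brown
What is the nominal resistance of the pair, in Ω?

2018 Ω

R1: violet, grey, grey → 788; black ×1 → 788 Ω.
R2: brown, red, orange → 123; brown ×10 → 1230 Ω.
Series: 788 + 1230 = 2018 Ω.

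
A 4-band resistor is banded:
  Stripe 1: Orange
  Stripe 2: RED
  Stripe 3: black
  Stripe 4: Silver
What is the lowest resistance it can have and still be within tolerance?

Orange → 3 (first significant figure)
Red → 2 (second significant figure)
Black → ×1 multiplier
Silver → ±10% tolerance
32 × 1 = 32 Ω
Lowest = 32 × (1 − 10/100) = 28.8 Ω.

28.8 Ω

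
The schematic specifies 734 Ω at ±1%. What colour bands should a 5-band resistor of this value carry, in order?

734 Ω = 734 × 10^0.
7 → violet
3 → orange
4 → yellow
Multiplier 10^0 → black.
±1% tolerance → brown.

violet, orange, yellow, black, brown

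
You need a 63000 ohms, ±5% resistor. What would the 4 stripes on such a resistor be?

blue, orange, orange, gold

63000 Ω = 63 × 10^3.
6 → blue
3 → orange
Multiplier 10^3 → orange.
±5% tolerance → gold.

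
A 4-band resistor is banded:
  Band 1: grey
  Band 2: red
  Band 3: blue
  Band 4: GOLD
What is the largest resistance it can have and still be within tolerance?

Grey → 8 (first significant figure)
Red → 2 (second significant figure)
Blue → ×10^6 multiplier
Gold → ±5% tolerance
82 × 1000000 = 82000000 Ω
Largest = 82000000 × (1 + 5/100) = 86100000 Ω.

86100000 Ω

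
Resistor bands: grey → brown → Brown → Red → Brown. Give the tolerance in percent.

The last band, brown, is the tolerance band.
Brown corresponds to ±1%.

±1%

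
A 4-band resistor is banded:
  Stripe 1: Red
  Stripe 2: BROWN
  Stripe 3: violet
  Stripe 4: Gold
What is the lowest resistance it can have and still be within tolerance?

199500000 Ω

Red → 2 (first significant figure)
Brown → 1 (second significant figure)
Violet → ×10^7 multiplier
Gold → ±5% tolerance
21 × 10000000 = 210000000 Ω
Lowest = 210000000 × (1 − 5/100) = 199500000 Ω.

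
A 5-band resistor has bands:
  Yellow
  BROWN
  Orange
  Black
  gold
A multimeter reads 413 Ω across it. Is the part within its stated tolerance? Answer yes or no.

yes

Yellow → 4 (first significant figure)
Brown → 1 (second significant figure)
Orange → 3 (third significant figure)
Black → ×1 multiplier
Gold → ±5% tolerance
413 × 1 = 413 Ω
Allowed range: 392.35 Ω to 433.65 Ω.
413 Ω lies inside that range.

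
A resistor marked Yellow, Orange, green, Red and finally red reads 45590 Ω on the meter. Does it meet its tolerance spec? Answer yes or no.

no

Yellow → 4 (first significant figure)
Orange → 3 (second significant figure)
Green → 5 (third significant figure)
Red → ×10^2 multiplier
Red → ±2% tolerance
435 × 100 = 43500 Ω
Allowed range: 42630 Ω to 44370 Ω.
45590 Ω lies outside that range.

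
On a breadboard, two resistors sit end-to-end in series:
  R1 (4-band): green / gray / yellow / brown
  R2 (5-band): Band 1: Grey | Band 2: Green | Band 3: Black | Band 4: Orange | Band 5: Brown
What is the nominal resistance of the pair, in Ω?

1430000 Ω

R1: green, grey → 58; yellow ×10^4 → 580000 Ω.
R2: grey, green, black → 850; orange ×10^3 → 850000 Ω.
Series: 580000 + 850000 = 1430000 Ω.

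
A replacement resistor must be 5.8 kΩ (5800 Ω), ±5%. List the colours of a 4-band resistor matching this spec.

green, grey, red, gold

5800 Ω = 58 × 10^2.
5 → green
8 → grey
Multiplier 10^2 → red.
±5% tolerance → gold.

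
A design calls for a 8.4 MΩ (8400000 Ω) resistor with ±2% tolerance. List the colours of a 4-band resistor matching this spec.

grey, yellow, green, red

8400000 Ω = 84 × 10^5.
8 → grey
4 → yellow
Multiplier 10^5 → green.
±2% tolerance → red.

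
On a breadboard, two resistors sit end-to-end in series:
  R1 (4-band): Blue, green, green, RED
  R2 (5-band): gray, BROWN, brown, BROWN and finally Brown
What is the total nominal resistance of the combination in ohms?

R1: blue, green → 65; green ×10^5 → 6500000 Ω.
R2: grey, brown, brown → 811; brown ×10 → 8110 Ω.
Series: 6500000 + 8110 = 6508110 Ω.

6508110 Ω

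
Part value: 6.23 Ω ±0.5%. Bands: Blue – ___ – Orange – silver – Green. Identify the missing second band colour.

red

6.23 Ω = 623 × 10^-2.
The second band gives digit 2 of the significand, and 2 is red.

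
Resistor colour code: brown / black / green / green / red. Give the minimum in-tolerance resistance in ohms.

10290000 Ω

Brown → 1 (first significant figure)
Black → 0 (second significant figure)
Green → 5 (third significant figure)
Green → ×10^5 multiplier
Red → ±2% tolerance
105 × 100000 = 10500000 Ω
Minimum = 10500000 × (1 − 2/100) = 10290000 Ω.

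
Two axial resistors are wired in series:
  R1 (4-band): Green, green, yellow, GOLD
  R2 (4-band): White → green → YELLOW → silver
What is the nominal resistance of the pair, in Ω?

R1: green, green → 55; yellow ×10^4 → 550000 Ω.
R2: white, green → 95; yellow ×10^4 → 950000 Ω.
Series: 550000 + 950000 = 1500000 Ω.

1500000 Ω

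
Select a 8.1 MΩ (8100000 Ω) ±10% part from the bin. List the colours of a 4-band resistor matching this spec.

8100000 Ω = 81 × 10^5.
8 → grey
1 → brown
Multiplier 10^5 → green.
±10% tolerance → silver.

grey, brown, green, silver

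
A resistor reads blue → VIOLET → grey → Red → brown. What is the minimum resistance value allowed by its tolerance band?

67122 Ω

Blue → 6 (first significant figure)
Violet → 7 (second significant figure)
Grey → 8 (third significant figure)
Red → ×10^2 multiplier
Brown → ±1% tolerance
678 × 100 = 67800 Ω
Minimum = 67800 × (1 − 1/100) = 67122 Ω.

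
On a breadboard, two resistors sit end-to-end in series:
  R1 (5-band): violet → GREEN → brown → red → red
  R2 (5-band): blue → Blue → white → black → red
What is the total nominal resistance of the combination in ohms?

75769 Ω

R1: violet, green, brown → 751; red ×10^2 → 75100 Ω.
R2: blue, blue, white → 669; black ×1 → 669 Ω.
Series: 75100 + 669 = 75769 Ω.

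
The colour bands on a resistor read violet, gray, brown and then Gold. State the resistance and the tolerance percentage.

Violet → 7 (first significant figure)
Grey → 8 (second significant figure)
Brown → ×10 multiplier
Gold → ±5% tolerance
78 × 10 = 780 Ω

780 Ω ±5%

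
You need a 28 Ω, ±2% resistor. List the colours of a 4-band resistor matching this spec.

red, grey, black, red

28 Ω = 28 × 10^0.
2 → red
8 → grey
Multiplier 10^0 → black.
±2% tolerance → red.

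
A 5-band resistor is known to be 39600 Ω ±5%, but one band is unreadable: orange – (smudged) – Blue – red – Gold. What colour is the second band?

white

39600 Ω = 396 × 10^2.
The second band gives digit 9 of the significand, and 9 is white.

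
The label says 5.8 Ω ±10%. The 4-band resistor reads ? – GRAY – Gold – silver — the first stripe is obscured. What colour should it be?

green

5.8 Ω = 58 × 10^-1.
The first band gives digit 5 of the significand, and 5 is green.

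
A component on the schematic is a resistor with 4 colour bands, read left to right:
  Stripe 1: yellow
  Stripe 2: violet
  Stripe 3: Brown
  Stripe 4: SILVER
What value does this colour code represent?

Yellow → 4 (first significant figure)
Violet → 7 (second significant figure)
Brown → ×10 multiplier
47 × 10 = 470 Ω

470 Ω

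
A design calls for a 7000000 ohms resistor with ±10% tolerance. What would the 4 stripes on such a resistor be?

violet, black, green, silver

7000000 Ω = 70 × 10^5.
7 → violet
0 → black
Multiplier 10^5 → green.
±10% tolerance → silver.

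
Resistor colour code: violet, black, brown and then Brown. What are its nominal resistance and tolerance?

700 Ω ±1%

Violet → 7 (first significant figure)
Black → 0 (second significant figure)
Brown → ×10 multiplier
Brown → ±1% tolerance
70 × 10 = 700 Ω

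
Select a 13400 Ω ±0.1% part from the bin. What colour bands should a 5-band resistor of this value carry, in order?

brown, orange, yellow, red, violet

13400 Ω = 134 × 10^2.
1 → brown
3 → orange
4 → yellow
Multiplier 10^2 → red.
±0.1% tolerance → violet.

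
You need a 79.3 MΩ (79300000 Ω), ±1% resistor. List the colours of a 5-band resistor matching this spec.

79300000 Ω = 793 × 10^5.
7 → violet
9 → white
3 → orange
Multiplier 10^5 → green.
±1% tolerance → brown.

violet, white, orange, green, brown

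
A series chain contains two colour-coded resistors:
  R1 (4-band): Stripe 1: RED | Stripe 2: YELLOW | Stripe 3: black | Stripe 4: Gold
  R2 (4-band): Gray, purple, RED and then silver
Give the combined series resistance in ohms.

8724 Ω

R1: red, yellow → 24; black ×1 → 24 Ω.
R2: grey, violet → 87; red ×10^2 → 8700 Ω.
Series: 24 + 8700 = 8724 Ω.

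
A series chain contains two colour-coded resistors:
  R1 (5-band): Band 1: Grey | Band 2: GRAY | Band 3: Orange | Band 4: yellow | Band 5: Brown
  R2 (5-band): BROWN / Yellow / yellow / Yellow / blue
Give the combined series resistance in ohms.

R1: grey, grey, orange → 883; yellow ×10^4 → 8830000 Ω.
R2: brown, yellow, yellow → 144; yellow ×10^4 → 1440000 Ω.
Series: 8830000 + 1440000 = 10270000 Ω.

10270000 Ω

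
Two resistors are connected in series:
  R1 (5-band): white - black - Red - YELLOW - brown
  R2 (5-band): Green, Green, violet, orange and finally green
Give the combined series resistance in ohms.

R1: white, black, red → 902; yellow ×10^4 → 9020000 Ω.
R2: green, green, violet → 557; orange ×10^3 → 557000 Ω.
Series: 9020000 + 557000 = 9577000 Ω.

9577000 Ω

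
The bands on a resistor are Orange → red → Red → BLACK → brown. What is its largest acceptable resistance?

Orange → 3 (first significant figure)
Red → 2 (second significant figure)
Red → 2 (third significant figure)
Black → ×1 multiplier
Brown → ±1% tolerance
322 × 1 = 322 Ω
Largest = 322 × (1 + 1/100) = 325.22 Ω.

325.22 Ω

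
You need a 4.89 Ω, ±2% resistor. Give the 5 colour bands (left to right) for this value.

4.89 Ω = 489 × 10^-2.
4 → yellow
8 → grey
9 → white
Multiplier 10^-2 → silver.
±2% tolerance → red.

yellow, grey, white, silver, red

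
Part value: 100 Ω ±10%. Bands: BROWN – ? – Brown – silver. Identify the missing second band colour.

100 Ω = 10 × 10^1.
The second band gives digit 0 of the significand, and 0 is black.

black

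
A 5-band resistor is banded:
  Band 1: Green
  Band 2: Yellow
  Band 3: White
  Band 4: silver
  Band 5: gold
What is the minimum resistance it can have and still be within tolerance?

5.2155 Ω

Green → 5 (first significant figure)
Yellow → 4 (second significant figure)
White → 9 (third significant figure)
Silver → ×0.01 multiplier
Gold → ±5% tolerance
549 × 0.01 = 5.49 Ω
Minimum = 5.49 × (1 − 5/100) = 5.2155 Ω.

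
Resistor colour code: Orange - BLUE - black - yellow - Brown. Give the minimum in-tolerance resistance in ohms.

Orange → 3 (first significant figure)
Blue → 6 (second significant figure)
Black → 0 (third significant figure)
Yellow → ×10^4 multiplier
Brown → ±1% tolerance
360 × 10000 = 3600000 Ω
Minimum = 3600000 × (1 − 1/100) = 3564000 Ω.

3564000 Ω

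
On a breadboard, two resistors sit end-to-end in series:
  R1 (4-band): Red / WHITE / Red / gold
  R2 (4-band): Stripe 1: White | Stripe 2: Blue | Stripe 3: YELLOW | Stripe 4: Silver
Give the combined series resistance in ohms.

R1: red, white → 29; red ×10^2 → 2900 Ω.
R2: white, blue → 96; yellow ×10^4 → 960000 Ω.
Series: 2900 + 960000 = 962900 Ω.

962900 Ω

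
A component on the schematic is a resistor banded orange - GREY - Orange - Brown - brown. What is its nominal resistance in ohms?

3830 Ω

Orange → 3 (first significant figure)
Grey → 8 (second significant figure)
Orange → 3 (third significant figure)
Brown → ×10 multiplier
383 × 10 = 3830 Ω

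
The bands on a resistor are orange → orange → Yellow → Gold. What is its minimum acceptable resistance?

313500 Ω

Orange → 3 (first significant figure)
Orange → 3 (second significant figure)
Yellow → ×10^4 multiplier
Gold → ±5% tolerance
33 × 10000 = 330000 Ω
Minimum = 330000 × (1 − 5/100) = 313500 Ω.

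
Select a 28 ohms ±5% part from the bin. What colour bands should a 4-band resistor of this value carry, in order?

28 Ω = 28 × 10^0.
2 → red
8 → grey
Multiplier 10^0 → black.
±5% tolerance → gold.

red, grey, black, gold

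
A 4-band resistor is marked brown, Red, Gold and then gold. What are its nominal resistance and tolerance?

Brown → 1 (first significant figure)
Red → 2 (second significant figure)
Gold → ×0.1 multiplier
Gold → ±5% tolerance
12 × 0.1 = 1.2 Ω

1.2 Ω ±5%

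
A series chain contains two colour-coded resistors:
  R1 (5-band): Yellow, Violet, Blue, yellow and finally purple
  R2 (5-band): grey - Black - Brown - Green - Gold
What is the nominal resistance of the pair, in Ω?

R1: yellow, violet, blue → 476; yellow ×10^4 → 4760000 Ω.
R2: grey, black, brown → 801; green ×10^5 → 80100000 Ω.
Series: 4760000 + 80100000 = 84860000 Ω.

84860000 Ω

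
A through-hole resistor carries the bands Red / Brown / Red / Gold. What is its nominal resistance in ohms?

Red → 2 (first significant figure)
Brown → 1 (second significant figure)
Red → ×10^2 multiplier
21 × 100 = 2100 Ω

2100 Ω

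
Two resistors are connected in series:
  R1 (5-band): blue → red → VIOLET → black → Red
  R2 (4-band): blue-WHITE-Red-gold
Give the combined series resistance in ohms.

7527 Ω

R1: blue, red, violet → 627; black ×1 → 627 Ω.
R2: blue, white → 69; red ×10^2 → 6900 Ω.
Series: 627 + 6900 = 7527 Ω.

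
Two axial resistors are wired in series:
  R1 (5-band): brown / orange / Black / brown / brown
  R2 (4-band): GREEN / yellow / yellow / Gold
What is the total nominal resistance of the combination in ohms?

R1: brown, orange, black → 130; brown ×10 → 1300 Ω.
R2: green, yellow → 54; yellow ×10^4 → 540000 Ω.
Series: 1300 + 540000 = 541300 Ω.

541300 Ω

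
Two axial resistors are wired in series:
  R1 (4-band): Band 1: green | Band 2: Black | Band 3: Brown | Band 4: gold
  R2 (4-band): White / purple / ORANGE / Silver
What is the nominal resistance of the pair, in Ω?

97500 Ω

R1: green, black → 50; brown ×10 → 500 Ω.
R2: white, violet → 97; orange ×10^3 → 97000 Ω.
Series: 500 + 97000 = 97500 Ω.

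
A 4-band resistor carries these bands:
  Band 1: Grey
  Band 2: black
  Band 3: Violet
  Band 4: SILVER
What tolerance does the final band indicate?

The last band, silver, is the tolerance band.
Silver corresponds to ±10%.

±10%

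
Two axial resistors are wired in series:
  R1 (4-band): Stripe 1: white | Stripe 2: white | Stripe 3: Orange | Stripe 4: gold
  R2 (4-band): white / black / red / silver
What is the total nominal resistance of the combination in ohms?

R1: white, white → 99; orange ×10^3 → 99000 Ω.
R2: white, black → 90; red ×10^2 → 9000 Ω.
Series: 99000 + 9000 = 108000 Ω.

108000 Ω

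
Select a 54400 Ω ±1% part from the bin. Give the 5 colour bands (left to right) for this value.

54400 Ω = 544 × 10^2.
5 → green
4 → yellow
4 → yellow
Multiplier 10^2 → red.
±1% tolerance → brown.

green, yellow, yellow, red, brown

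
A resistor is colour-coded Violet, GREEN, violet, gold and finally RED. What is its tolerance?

The last band, red, is the tolerance band.
Red corresponds to ±2%.

±2%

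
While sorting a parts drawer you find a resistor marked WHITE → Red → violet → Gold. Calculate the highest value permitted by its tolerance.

White → 9 (first significant figure)
Red → 2 (second significant figure)
Violet → ×10^7 multiplier
Gold → ±5% tolerance
92 × 10000000 = 920000000 Ω
Highest = 920000000 × (1 + 5/100) = 966000000 Ω.

966000000 Ω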